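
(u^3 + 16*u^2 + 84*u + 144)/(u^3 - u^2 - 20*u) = (u^2 + 12*u + 36)/(u*(u - 5))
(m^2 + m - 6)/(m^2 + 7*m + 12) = (m - 2)/(m + 4)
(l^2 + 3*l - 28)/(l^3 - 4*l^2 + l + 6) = (l^2 + 3*l - 28)/(l^3 - 4*l^2 + l + 6)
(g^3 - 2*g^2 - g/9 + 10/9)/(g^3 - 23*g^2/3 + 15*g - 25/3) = (g + 2/3)/(g - 5)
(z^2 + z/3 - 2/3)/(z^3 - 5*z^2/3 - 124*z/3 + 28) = (z + 1)/(z^2 - z - 42)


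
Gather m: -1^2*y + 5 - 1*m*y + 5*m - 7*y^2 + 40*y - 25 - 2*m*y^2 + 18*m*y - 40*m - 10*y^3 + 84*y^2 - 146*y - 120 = m*(-2*y^2 + 17*y - 35) - 10*y^3 + 77*y^2 - 107*y - 140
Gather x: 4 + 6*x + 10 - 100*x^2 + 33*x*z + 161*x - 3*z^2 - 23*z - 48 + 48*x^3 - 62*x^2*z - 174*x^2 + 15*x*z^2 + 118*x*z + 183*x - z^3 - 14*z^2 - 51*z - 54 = 48*x^3 + x^2*(-62*z - 274) + x*(15*z^2 + 151*z + 350) - z^3 - 17*z^2 - 74*z - 88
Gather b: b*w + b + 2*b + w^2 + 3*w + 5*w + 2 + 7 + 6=b*(w + 3) + w^2 + 8*w + 15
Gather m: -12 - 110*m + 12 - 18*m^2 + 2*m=-18*m^2 - 108*m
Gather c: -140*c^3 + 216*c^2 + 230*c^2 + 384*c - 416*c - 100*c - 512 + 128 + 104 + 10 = -140*c^3 + 446*c^2 - 132*c - 270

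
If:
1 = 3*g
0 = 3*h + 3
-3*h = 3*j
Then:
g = 1/3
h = -1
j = 1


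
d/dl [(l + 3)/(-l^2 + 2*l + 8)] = (-l^2 + 2*l + 2*(l - 1)*(l + 3) + 8)/(-l^2 + 2*l + 8)^2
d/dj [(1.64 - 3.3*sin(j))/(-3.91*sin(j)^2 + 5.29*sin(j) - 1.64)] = (-12.903*sin(j)^2 + 12.8248*sin(j) - 3.2636)*cos(j)/(15.2881*sin(j)^4 - 41.3678*sin(j)^3 + 40.8089*sin(j)^2 - 17.3512*sin(j) + 2.6896)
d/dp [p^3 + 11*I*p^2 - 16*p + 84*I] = 3*p^2 + 22*I*p - 16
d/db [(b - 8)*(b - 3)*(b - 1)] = 3*b^2 - 24*b + 35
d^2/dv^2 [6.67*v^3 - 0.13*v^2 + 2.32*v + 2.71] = 40.02*v - 0.26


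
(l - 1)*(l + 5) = l^2 + 4*l - 5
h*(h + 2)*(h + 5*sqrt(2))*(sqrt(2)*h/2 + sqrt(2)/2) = sqrt(2)*h^4/2 + 3*sqrt(2)*h^3/2 + 5*h^3 + sqrt(2)*h^2 + 15*h^2 + 10*h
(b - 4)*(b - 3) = b^2 - 7*b + 12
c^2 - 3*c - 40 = (c - 8)*(c + 5)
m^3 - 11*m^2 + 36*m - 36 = (m - 6)*(m - 3)*(m - 2)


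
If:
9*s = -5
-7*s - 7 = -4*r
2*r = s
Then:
No Solution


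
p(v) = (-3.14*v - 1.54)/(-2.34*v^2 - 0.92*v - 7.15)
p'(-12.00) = -0.01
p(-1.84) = -0.32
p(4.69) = 0.26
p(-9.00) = -0.14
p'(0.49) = 0.24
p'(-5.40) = -0.03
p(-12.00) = -0.11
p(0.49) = 0.38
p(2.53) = 0.39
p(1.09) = 0.45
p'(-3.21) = -0.04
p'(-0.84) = 0.34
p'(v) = (-3.14*v - 1.54)*(4.68*v + 0.92)/(-2.34*v^2 - 0.92*v - 7.15)^2 - 3.14/(-2.34*v^2 - 0.92*v - 7.15)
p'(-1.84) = 0.05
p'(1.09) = 0.04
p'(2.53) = -0.07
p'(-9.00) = -0.01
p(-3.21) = -0.30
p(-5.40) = -0.22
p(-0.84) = -0.14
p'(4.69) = -0.04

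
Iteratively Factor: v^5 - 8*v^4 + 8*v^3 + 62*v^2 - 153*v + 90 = (v - 5)*(v^4 - 3*v^3 - 7*v^2 + 27*v - 18) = (v - 5)*(v - 2)*(v^3 - v^2 - 9*v + 9) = (v - 5)*(v - 3)*(v - 2)*(v^2 + 2*v - 3) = (v - 5)*(v - 3)*(v - 2)*(v - 1)*(v + 3)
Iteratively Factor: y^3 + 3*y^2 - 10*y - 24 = (y - 3)*(y^2 + 6*y + 8) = (y - 3)*(y + 4)*(y + 2)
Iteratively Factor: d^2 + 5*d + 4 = (d + 1)*(d + 4)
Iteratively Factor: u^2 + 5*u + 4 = (u + 1)*(u + 4)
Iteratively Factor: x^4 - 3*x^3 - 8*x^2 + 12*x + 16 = (x + 1)*(x^3 - 4*x^2 - 4*x + 16) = (x - 4)*(x + 1)*(x^2 - 4) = (x - 4)*(x + 1)*(x + 2)*(x - 2)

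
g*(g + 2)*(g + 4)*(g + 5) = g^4 + 11*g^3 + 38*g^2 + 40*g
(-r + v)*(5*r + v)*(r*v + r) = -5*r^3*v - 5*r^3 + 4*r^2*v^2 + 4*r^2*v + r*v^3 + r*v^2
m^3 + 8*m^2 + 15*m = m*(m + 3)*(m + 5)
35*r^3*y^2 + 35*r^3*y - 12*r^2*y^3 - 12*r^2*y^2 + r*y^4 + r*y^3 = y*(-7*r + y)*(-5*r + y)*(r*y + r)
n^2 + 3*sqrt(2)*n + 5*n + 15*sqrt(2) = (n + 5)*(n + 3*sqrt(2))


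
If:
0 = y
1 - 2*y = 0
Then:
No Solution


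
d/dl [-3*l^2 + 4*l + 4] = 4 - 6*l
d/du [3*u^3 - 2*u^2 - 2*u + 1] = 9*u^2 - 4*u - 2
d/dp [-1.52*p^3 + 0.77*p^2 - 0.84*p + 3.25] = -4.56*p^2 + 1.54*p - 0.84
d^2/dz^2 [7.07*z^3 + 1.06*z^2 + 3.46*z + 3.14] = 42.42*z + 2.12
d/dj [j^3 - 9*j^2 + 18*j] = 3*j^2 - 18*j + 18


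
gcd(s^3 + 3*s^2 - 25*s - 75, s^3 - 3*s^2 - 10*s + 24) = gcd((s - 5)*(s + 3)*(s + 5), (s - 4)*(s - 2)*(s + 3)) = s + 3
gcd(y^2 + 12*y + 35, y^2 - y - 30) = y + 5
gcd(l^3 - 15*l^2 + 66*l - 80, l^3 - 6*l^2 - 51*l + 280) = l^2 - 13*l + 40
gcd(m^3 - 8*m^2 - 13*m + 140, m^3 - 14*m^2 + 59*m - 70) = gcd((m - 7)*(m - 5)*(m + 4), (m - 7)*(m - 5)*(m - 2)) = m^2 - 12*m + 35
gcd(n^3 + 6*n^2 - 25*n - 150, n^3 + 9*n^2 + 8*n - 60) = n^2 + 11*n + 30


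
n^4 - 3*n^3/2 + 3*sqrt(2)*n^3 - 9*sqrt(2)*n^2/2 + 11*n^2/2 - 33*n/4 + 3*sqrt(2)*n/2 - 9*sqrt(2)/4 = (n - 3/2)*(n + sqrt(2)/2)*(n + sqrt(2))*(n + 3*sqrt(2)/2)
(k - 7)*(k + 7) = k^2 - 49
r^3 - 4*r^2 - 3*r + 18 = (r - 3)^2*(r + 2)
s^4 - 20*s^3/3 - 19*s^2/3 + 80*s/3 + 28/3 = (s - 7)*(s - 2)*(s + 1/3)*(s + 2)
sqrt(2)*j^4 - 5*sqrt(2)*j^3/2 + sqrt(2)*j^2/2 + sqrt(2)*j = j*(j - 2)*(j - 1)*(sqrt(2)*j + sqrt(2)/2)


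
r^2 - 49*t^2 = (r - 7*t)*(r + 7*t)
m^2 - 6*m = m*(m - 6)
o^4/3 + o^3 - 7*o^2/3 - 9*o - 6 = (o/3 + 1)*(o - 3)*(o + 1)*(o + 2)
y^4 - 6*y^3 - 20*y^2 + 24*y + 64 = (y - 8)*(y - 2)*(y + 2)^2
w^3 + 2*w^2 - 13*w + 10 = (w - 2)*(w - 1)*(w + 5)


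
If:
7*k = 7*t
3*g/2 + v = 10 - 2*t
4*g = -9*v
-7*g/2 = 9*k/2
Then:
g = -20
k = 140/9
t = 140/9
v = 80/9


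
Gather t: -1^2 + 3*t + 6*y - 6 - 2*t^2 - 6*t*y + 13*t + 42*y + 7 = -2*t^2 + t*(16 - 6*y) + 48*y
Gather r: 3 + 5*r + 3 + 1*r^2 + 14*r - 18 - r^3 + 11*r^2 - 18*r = -r^3 + 12*r^2 + r - 12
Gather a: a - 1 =a - 1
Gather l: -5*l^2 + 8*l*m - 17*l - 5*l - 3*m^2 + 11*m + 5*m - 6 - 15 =-5*l^2 + l*(8*m - 22) - 3*m^2 + 16*m - 21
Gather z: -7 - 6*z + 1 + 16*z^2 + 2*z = 16*z^2 - 4*z - 6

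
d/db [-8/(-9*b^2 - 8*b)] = 16*(-9*b - 4)/(b^2*(9*b + 8)^2)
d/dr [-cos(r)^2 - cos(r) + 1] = sin(r) + sin(2*r)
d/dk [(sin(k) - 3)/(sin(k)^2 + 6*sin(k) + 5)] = (6*sin(k) + cos(k)^2 + 22)*cos(k)/(sin(k)^2 + 6*sin(k) + 5)^2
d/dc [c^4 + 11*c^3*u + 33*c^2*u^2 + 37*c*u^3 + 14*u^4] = 4*c^3 + 33*c^2*u + 66*c*u^2 + 37*u^3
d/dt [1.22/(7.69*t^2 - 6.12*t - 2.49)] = (7.4664 - 18.7636*t)/(-7.69*t^2 + 6.12*t + 2.49)^2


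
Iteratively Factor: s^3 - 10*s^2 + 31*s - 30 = (s - 5)*(s^2 - 5*s + 6) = (s - 5)*(s - 3)*(s - 2)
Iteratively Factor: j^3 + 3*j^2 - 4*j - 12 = (j + 3)*(j^2 - 4) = (j + 2)*(j + 3)*(j - 2)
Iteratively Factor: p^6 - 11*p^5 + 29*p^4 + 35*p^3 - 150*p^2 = (p)*(p^5 - 11*p^4 + 29*p^3 + 35*p^2 - 150*p) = p*(p - 3)*(p^4 - 8*p^3 + 5*p^2 + 50*p) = p^2*(p - 3)*(p^3 - 8*p^2 + 5*p + 50) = p^2*(p - 5)*(p - 3)*(p^2 - 3*p - 10) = p^2*(p - 5)^2*(p - 3)*(p + 2)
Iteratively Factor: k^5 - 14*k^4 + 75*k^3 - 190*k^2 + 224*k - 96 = (k - 2)*(k^4 - 12*k^3 + 51*k^2 - 88*k + 48) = (k - 4)*(k - 2)*(k^3 - 8*k^2 + 19*k - 12) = (k - 4)*(k - 3)*(k - 2)*(k^2 - 5*k + 4) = (k - 4)^2*(k - 3)*(k - 2)*(k - 1)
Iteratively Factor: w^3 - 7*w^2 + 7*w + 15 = (w - 5)*(w^2 - 2*w - 3) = (w - 5)*(w - 3)*(w + 1)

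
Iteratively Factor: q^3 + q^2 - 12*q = (q - 3)*(q^2 + 4*q) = (q - 3)*(q + 4)*(q)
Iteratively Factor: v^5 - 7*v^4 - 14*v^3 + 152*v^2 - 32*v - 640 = (v + 2)*(v^4 - 9*v^3 + 4*v^2 + 144*v - 320) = (v - 5)*(v + 2)*(v^3 - 4*v^2 - 16*v + 64) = (v - 5)*(v - 4)*(v + 2)*(v^2 - 16) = (v - 5)*(v - 4)*(v + 2)*(v + 4)*(v - 4)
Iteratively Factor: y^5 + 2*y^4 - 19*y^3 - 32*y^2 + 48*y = (y + 4)*(y^4 - 2*y^3 - 11*y^2 + 12*y) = (y - 1)*(y + 4)*(y^3 - y^2 - 12*y) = y*(y - 1)*(y + 4)*(y^2 - y - 12) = y*(y - 4)*(y - 1)*(y + 4)*(y + 3)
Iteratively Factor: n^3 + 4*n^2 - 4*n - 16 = (n - 2)*(n^2 + 6*n + 8) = (n - 2)*(n + 4)*(n + 2)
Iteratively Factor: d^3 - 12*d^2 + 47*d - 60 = (d - 4)*(d^2 - 8*d + 15) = (d - 4)*(d - 3)*(d - 5)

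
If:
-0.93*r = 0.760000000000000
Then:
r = -0.82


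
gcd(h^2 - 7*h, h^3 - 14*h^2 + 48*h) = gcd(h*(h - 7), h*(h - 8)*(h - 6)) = h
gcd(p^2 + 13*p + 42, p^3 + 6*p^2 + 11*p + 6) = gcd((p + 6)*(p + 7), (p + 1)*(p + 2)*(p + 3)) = 1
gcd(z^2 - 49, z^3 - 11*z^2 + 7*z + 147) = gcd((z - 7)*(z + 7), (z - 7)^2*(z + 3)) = z - 7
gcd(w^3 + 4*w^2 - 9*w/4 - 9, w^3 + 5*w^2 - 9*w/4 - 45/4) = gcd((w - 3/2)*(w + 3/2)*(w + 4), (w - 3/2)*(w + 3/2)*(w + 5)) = w^2 - 9/4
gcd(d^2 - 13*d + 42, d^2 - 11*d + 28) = d - 7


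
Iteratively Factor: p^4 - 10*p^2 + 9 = (p + 3)*(p^3 - 3*p^2 - p + 3) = (p + 1)*(p + 3)*(p^2 - 4*p + 3) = (p - 3)*(p + 1)*(p + 3)*(p - 1)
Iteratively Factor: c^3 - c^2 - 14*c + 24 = (c - 2)*(c^2 + c - 12) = (c - 2)*(c + 4)*(c - 3)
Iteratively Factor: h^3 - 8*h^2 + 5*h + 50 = (h + 2)*(h^2 - 10*h + 25) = (h - 5)*(h + 2)*(h - 5)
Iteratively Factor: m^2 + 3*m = (m + 3)*(m)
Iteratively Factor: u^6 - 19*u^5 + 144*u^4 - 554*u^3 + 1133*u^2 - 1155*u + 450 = (u - 2)*(u^5 - 17*u^4 + 110*u^3 - 334*u^2 + 465*u - 225) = (u - 5)*(u - 2)*(u^4 - 12*u^3 + 50*u^2 - 84*u + 45) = (u - 5)*(u - 3)*(u - 2)*(u^3 - 9*u^2 + 23*u - 15) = (u - 5)*(u - 3)^2*(u - 2)*(u^2 - 6*u + 5) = (u - 5)^2*(u - 3)^2*(u - 2)*(u - 1)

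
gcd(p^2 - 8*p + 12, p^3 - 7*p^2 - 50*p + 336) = p - 6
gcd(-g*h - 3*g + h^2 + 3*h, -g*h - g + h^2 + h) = g - h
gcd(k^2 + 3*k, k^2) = k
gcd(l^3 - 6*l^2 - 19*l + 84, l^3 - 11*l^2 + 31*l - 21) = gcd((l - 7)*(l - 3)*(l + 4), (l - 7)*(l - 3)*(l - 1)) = l^2 - 10*l + 21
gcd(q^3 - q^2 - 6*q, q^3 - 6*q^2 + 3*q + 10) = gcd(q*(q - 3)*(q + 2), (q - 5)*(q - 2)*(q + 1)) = 1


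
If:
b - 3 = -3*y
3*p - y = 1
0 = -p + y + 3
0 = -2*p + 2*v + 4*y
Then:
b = 15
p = -1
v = 7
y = -4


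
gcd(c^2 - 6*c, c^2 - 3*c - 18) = c - 6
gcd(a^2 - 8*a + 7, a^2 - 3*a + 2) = a - 1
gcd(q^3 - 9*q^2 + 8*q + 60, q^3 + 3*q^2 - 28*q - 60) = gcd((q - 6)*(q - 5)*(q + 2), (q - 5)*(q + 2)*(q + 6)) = q^2 - 3*q - 10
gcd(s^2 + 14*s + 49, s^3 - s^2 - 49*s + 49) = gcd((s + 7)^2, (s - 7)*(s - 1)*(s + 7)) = s + 7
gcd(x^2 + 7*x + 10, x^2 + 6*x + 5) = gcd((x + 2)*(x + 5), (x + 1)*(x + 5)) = x + 5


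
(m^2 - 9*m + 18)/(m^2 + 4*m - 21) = (m - 6)/(m + 7)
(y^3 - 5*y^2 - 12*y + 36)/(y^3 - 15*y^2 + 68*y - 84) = (y + 3)/(y - 7)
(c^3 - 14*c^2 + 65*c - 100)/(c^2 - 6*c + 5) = (c^2 - 9*c + 20)/(c - 1)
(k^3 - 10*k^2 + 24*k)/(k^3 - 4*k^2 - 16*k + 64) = k*(k - 6)/(k^2 - 16)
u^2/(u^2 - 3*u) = u/(u - 3)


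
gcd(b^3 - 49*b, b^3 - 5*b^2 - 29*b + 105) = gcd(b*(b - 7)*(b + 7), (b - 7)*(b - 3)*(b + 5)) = b - 7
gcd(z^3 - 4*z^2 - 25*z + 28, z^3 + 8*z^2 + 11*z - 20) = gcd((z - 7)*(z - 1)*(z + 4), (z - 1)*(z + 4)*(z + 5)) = z^2 + 3*z - 4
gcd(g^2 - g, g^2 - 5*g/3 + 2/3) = g - 1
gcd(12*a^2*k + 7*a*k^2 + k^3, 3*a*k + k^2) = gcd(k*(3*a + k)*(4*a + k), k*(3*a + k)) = 3*a*k + k^2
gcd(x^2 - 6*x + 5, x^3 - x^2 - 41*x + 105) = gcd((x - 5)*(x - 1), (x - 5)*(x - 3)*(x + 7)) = x - 5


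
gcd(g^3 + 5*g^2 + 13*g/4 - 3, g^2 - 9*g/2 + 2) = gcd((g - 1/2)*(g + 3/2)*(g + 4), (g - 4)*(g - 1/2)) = g - 1/2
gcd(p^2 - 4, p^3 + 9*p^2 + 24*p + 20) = p + 2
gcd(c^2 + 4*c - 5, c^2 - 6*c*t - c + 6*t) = c - 1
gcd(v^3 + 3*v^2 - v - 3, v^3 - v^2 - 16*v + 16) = v - 1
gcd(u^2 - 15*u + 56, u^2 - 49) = u - 7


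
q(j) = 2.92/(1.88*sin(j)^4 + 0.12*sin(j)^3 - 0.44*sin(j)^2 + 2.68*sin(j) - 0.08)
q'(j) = 2.92*(-7.52*sin(j)^3*cos(j) - 0.36*sin(j)^2*cos(j) + 0.88*sin(j)*cos(j) - 2.68*cos(j))/(1.88*sin(j)^4 + 0.12*sin(j)^3 - 0.44*sin(j)^2 + 2.68*sin(j) - 0.08)^2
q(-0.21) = -4.46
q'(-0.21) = -18.69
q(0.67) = 1.69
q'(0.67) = -3.14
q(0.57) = 2.06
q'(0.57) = -4.28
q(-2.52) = -1.83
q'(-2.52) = 1.70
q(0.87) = 1.21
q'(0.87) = -1.81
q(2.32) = 1.31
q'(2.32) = 2.06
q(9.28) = 9.78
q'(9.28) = 83.67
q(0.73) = 1.52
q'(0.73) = -2.65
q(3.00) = 10.05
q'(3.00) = 88.51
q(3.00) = 10.05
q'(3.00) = 88.51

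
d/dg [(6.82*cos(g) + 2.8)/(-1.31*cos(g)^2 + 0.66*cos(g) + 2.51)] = (8.9342*sin(g)^2 - 7.336*cos(g) - 24.2044)*sin(g)/(-1.31*cos(g)^2 + 0.66*cos(g) + 2.51)^2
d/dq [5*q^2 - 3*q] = 10*q - 3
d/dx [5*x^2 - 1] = 10*x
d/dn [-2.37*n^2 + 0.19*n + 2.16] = 0.19 - 4.74*n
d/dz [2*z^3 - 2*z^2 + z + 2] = 6*z^2 - 4*z + 1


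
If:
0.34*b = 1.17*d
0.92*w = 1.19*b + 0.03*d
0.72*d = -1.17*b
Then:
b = 0.00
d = 0.00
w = 0.00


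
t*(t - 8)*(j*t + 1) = j*t^3 - 8*j*t^2 + t^2 - 8*t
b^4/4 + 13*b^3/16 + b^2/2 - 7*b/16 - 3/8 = (b/4 + 1/4)*(b - 3/4)*(b + 1)*(b + 2)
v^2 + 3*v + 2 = (v + 1)*(v + 2)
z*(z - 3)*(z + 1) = z^3 - 2*z^2 - 3*z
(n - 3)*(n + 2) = n^2 - n - 6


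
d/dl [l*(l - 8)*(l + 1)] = 3*l^2 - 14*l - 8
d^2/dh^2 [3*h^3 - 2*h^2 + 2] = 18*h - 4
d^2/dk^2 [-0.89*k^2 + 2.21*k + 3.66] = -1.78000000000000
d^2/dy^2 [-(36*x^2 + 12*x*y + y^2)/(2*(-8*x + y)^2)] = 28*x*(-13*x - y)/(4096*x^4 - 2048*x^3*y + 384*x^2*y^2 - 32*x*y^3 + y^4)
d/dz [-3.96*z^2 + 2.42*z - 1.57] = 2.42 - 7.92*z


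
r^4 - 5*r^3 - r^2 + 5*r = r*(r - 5)*(r - 1)*(r + 1)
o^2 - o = o*(o - 1)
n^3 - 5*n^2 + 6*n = n*(n - 3)*(n - 2)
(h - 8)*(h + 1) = h^2 - 7*h - 8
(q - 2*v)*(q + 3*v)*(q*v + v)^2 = q^4*v^2 + q^3*v^3 + 2*q^3*v^2 - 6*q^2*v^4 + 2*q^2*v^3 + q^2*v^2 - 12*q*v^4 + q*v^3 - 6*v^4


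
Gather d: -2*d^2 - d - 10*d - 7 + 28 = -2*d^2 - 11*d + 21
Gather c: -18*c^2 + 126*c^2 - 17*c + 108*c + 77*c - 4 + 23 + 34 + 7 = 108*c^2 + 168*c + 60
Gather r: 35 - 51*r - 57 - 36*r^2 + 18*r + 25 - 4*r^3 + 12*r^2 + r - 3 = -4*r^3 - 24*r^2 - 32*r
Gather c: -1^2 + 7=6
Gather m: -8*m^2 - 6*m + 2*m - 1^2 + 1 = -8*m^2 - 4*m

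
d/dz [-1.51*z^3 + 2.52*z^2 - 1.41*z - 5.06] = -4.53*z^2 + 5.04*z - 1.41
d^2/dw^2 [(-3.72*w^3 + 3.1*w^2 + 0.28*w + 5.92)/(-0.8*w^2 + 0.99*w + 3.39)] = (3.5527136788005e-15*w^5 - 7.105427357601e-15*w^4 + 22.200424*w^3 + 1.73215199999996*w^2 + 280.079352*w - 113.086068)/(0.512*w^6 - 1.9008*w^5 - 4.15656*w^4 + 15.138981*w^3 + 17.613423*w^2 - 34.131537*w - 38.958219)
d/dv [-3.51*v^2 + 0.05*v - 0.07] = 0.05 - 7.02*v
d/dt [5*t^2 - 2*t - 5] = 10*t - 2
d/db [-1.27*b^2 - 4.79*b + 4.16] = -2.54*b - 4.79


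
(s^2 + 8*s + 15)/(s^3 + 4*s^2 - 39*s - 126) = (s + 5)/(s^2 + s - 42)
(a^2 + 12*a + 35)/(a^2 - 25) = (a + 7)/(a - 5)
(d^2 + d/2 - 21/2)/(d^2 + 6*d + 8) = (2*d^2 + d - 21)/(2*(d^2 + 6*d + 8))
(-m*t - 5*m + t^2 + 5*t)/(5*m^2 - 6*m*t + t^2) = (t + 5)/(-5*m + t)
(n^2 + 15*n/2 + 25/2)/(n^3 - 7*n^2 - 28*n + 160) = (n + 5/2)/(n^2 - 12*n + 32)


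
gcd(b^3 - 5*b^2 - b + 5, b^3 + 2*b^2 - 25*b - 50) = b - 5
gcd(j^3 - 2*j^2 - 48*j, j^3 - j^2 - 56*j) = j^2 - 8*j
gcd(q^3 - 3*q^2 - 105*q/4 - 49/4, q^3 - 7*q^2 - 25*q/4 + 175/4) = q - 7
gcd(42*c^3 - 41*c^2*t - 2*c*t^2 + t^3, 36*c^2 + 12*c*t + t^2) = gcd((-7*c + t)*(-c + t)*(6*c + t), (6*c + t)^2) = 6*c + t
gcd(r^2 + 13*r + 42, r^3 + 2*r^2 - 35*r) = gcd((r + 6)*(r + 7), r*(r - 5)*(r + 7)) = r + 7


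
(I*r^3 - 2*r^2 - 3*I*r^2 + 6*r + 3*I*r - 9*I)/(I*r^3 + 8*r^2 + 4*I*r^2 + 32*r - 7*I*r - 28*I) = (r^2 + 3*r*(-1 + I) - 9*I)/(r^2 + r*(4 - 7*I) - 28*I)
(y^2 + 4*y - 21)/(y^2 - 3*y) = (y + 7)/y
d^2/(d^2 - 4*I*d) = d/(d - 4*I)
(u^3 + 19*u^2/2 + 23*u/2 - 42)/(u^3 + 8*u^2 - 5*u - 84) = (u - 3/2)/(u - 3)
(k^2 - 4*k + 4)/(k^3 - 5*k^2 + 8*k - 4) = 1/(k - 1)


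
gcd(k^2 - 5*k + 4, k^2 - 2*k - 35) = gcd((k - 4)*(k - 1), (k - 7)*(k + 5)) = 1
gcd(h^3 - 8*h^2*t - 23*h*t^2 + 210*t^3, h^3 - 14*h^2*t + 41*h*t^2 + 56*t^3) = -h + 7*t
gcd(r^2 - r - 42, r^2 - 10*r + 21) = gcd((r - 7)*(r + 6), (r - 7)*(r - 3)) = r - 7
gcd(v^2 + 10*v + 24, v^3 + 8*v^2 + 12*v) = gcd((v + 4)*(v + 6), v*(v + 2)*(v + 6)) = v + 6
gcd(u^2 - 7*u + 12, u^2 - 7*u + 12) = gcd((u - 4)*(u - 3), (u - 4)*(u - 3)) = u^2 - 7*u + 12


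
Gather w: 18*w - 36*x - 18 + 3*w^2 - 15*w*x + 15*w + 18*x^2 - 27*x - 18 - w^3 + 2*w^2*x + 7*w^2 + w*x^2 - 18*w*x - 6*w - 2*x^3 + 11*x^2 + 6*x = -w^3 + w^2*(2*x + 10) + w*(x^2 - 33*x + 27) - 2*x^3 + 29*x^2 - 57*x - 36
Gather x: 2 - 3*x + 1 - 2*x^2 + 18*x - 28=-2*x^2 + 15*x - 25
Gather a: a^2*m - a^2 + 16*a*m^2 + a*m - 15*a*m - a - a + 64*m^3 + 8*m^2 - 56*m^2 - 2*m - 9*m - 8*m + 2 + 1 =a^2*(m - 1) + a*(16*m^2 - 14*m - 2) + 64*m^3 - 48*m^2 - 19*m + 3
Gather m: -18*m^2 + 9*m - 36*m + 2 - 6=-18*m^2 - 27*m - 4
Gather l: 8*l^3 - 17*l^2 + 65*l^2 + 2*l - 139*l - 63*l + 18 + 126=8*l^3 + 48*l^2 - 200*l + 144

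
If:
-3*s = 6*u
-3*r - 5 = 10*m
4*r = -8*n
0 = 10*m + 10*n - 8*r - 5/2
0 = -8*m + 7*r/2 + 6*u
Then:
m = -23/64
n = 15/64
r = -15/32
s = 79/192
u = -79/384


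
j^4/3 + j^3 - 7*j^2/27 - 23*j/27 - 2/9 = (j/3 + 1)*(j - 1)*(j + 1/3)*(j + 2/3)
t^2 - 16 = (t - 4)*(t + 4)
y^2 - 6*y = y*(y - 6)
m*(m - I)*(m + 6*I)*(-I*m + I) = -I*m^4 + 5*m^3 + I*m^3 - 5*m^2 - 6*I*m^2 + 6*I*m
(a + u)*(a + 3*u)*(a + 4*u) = a^3 + 8*a^2*u + 19*a*u^2 + 12*u^3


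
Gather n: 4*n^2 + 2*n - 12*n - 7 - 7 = 4*n^2 - 10*n - 14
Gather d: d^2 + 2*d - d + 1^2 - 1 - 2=d^2 + d - 2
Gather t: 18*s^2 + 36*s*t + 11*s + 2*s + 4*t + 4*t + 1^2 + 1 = 18*s^2 + 13*s + t*(36*s + 8) + 2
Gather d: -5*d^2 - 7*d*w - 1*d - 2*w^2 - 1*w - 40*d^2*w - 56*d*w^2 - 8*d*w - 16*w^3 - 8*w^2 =d^2*(-40*w - 5) + d*(-56*w^2 - 15*w - 1) - 16*w^3 - 10*w^2 - w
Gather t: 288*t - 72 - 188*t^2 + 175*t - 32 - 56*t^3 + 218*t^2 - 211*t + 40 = -56*t^3 + 30*t^2 + 252*t - 64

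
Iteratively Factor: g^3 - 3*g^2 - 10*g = (g - 5)*(g^2 + 2*g) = g*(g - 5)*(g + 2)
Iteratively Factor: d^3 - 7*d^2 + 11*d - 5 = (d - 1)*(d^2 - 6*d + 5) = (d - 1)^2*(d - 5)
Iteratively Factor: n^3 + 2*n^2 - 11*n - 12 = (n + 4)*(n^2 - 2*n - 3) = (n - 3)*(n + 4)*(n + 1)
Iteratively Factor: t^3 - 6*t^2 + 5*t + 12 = (t - 3)*(t^2 - 3*t - 4) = (t - 4)*(t - 3)*(t + 1)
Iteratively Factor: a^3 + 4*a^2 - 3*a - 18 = (a - 2)*(a^2 + 6*a + 9) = (a - 2)*(a + 3)*(a + 3)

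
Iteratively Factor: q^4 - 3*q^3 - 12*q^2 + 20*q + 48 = (q - 3)*(q^3 - 12*q - 16) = (q - 3)*(q + 2)*(q^2 - 2*q - 8) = (q - 3)*(q + 2)^2*(q - 4)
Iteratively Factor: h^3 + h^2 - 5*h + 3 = (h - 1)*(h^2 + 2*h - 3) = (h - 1)^2*(h + 3)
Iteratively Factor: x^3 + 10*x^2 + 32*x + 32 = (x + 4)*(x^2 + 6*x + 8) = (x + 2)*(x + 4)*(x + 4)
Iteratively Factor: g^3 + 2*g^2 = (g + 2)*(g^2) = g*(g + 2)*(g)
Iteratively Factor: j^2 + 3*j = (j)*(j + 3)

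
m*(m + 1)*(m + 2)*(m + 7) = m^4 + 10*m^3 + 23*m^2 + 14*m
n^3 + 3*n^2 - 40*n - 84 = (n - 6)*(n + 2)*(n + 7)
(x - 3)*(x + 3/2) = x^2 - 3*x/2 - 9/2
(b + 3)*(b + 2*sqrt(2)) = b^2 + 2*sqrt(2)*b + 3*b + 6*sqrt(2)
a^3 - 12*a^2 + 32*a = a*(a - 8)*(a - 4)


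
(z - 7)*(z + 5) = z^2 - 2*z - 35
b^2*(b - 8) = b^3 - 8*b^2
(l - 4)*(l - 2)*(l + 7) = l^3 + l^2 - 34*l + 56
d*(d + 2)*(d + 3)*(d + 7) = d^4 + 12*d^3 + 41*d^2 + 42*d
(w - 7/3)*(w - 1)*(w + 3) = w^3 - w^2/3 - 23*w/3 + 7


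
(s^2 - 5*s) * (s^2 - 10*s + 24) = s^4 - 15*s^3 + 74*s^2 - 120*s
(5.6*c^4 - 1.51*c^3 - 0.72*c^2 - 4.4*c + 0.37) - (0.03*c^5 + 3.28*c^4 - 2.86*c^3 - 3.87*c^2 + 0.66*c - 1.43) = -0.03*c^5 + 2.32*c^4 + 1.35*c^3 + 3.15*c^2 - 5.06*c + 1.8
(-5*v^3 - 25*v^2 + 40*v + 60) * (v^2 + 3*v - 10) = -5*v^5 - 40*v^4 + 15*v^3 + 430*v^2 - 220*v - 600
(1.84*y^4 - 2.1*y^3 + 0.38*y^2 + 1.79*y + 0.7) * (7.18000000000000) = 13.2112*y^4 - 15.078*y^3 + 2.7284*y^2 + 12.8522*y + 5.026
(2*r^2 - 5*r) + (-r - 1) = 2*r^2 - 6*r - 1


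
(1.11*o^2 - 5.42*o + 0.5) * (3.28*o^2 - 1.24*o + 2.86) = 3.6408*o^4 - 19.154*o^3 + 11.5354*o^2 - 16.1212*o + 1.43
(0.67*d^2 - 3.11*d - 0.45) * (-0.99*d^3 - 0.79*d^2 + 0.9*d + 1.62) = -0.6633*d^5 + 2.5496*d^4 + 3.5054*d^3 - 1.3581*d^2 - 5.4432*d - 0.729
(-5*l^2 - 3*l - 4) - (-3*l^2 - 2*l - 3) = -2*l^2 - l - 1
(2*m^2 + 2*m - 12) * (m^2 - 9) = 2*m^4 + 2*m^3 - 30*m^2 - 18*m + 108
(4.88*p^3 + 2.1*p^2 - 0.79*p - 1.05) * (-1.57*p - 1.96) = -7.6616*p^4 - 12.8618*p^3 - 2.8757*p^2 + 3.1969*p + 2.058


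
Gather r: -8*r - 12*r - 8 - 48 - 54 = -20*r - 110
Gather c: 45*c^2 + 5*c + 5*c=45*c^2 + 10*c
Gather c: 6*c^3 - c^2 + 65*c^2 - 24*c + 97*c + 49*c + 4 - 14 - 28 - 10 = 6*c^3 + 64*c^2 + 122*c - 48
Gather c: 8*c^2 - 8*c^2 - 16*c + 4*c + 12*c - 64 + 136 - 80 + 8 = 0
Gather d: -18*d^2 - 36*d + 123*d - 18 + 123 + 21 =-18*d^2 + 87*d + 126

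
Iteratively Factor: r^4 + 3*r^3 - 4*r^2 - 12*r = (r + 2)*(r^3 + r^2 - 6*r) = (r - 2)*(r + 2)*(r^2 + 3*r) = r*(r - 2)*(r + 2)*(r + 3)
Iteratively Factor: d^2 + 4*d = (d + 4)*(d)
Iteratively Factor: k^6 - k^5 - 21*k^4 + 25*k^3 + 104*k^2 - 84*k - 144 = (k + 4)*(k^5 - 5*k^4 - k^3 + 29*k^2 - 12*k - 36) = (k - 3)*(k + 4)*(k^4 - 2*k^3 - 7*k^2 + 8*k + 12) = (k - 3)*(k - 2)*(k + 4)*(k^3 - 7*k - 6) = (k - 3)*(k - 2)*(k + 2)*(k + 4)*(k^2 - 2*k - 3) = (k - 3)^2*(k - 2)*(k + 2)*(k + 4)*(k + 1)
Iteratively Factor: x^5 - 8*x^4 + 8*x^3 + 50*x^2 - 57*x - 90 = (x - 3)*(x^4 - 5*x^3 - 7*x^2 + 29*x + 30) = (x - 3)*(x + 1)*(x^3 - 6*x^2 - x + 30) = (x - 5)*(x - 3)*(x + 1)*(x^2 - x - 6) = (x - 5)*(x - 3)*(x + 1)*(x + 2)*(x - 3)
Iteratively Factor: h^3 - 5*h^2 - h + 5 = (h - 1)*(h^2 - 4*h - 5) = (h - 5)*(h - 1)*(h + 1)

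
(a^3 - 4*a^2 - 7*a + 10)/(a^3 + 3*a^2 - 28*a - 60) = (a - 1)/(a + 6)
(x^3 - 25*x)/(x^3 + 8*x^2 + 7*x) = (x^2 - 25)/(x^2 + 8*x + 7)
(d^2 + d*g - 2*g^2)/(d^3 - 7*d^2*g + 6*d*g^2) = (d + 2*g)/(d*(d - 6*g))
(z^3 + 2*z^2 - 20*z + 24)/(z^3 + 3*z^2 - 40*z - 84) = (z^3 + 2*z^2 - 20*z + 24)/(z^3 + 3*z^2 - 40*z - 84)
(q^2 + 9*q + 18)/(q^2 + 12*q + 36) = (q + 3)/(q + 6)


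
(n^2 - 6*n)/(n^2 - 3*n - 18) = n/(n + 3)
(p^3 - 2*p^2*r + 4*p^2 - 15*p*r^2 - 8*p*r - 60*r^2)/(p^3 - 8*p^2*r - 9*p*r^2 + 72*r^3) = (p^2 - 5*p*r + 4*p - 20*r)/(p^2 - 11*p*r + 24*r^2)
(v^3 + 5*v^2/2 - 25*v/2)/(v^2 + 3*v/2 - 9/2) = v*(2*v^2 + 5*v - 25)/(2*v^2 + 3*v - 9)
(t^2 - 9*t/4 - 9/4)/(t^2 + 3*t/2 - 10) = (4*t^2 - 9*t - 9)/(2*(2*t^2 + 3*t - 20))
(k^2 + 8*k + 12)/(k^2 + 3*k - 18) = (k + 2)/(k - 3)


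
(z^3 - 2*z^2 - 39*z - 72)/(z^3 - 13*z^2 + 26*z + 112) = (z^2 + 6*z + 9)/(z^2 - 5*z - 14)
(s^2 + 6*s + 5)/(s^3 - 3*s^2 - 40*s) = (s + 1)/(s*(s - 8))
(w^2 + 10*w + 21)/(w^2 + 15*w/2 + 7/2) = 2*(w + 3)/(2*w + 1)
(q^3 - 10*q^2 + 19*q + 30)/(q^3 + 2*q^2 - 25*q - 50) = (q^2 - 5*q - 6)/(q^2 + 7*q + 10)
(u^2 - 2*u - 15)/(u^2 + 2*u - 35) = (u + 3)/(u + 7)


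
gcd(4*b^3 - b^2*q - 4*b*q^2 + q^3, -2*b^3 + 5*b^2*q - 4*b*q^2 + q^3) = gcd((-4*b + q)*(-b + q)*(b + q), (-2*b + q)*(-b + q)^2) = -b + q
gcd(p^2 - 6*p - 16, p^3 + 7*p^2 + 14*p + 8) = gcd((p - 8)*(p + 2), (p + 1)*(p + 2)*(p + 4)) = p + 2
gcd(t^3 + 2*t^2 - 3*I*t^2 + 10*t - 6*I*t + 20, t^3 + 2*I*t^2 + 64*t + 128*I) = t + 2*I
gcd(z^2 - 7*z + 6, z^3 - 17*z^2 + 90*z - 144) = z - 6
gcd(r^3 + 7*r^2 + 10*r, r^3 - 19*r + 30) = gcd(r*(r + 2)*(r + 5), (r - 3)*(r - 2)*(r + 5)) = r + 5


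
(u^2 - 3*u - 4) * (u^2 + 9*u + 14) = u^4 + 6*u^3 - 17*u^2 - 78*u - 56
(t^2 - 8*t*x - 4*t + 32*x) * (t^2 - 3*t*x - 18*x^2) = t^4 - 11*t^3*x - 4*t^3 + 6*t^2*x^2 + 44*t^2*x + 144*t*x^3 - 24*t*x^2 - 576*x^3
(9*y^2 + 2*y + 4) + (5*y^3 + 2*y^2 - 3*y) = 5*y^3 + 11*y^2 - y + 4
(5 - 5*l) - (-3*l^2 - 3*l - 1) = 3*l^2 - 2*l + 6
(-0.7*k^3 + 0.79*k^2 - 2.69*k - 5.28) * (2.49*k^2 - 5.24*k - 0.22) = -1.743*k^5 + 5.6351*k^4 - 10.6837*k^3 + 0.7746*k^2 + 28.259*k + 1.1616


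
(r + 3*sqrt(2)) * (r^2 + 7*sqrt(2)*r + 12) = r^3 + 10*sqrt(2)*r^2 + 54*r + 36*sqrt(2)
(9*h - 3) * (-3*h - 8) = -27*h^2 - 63*h + 24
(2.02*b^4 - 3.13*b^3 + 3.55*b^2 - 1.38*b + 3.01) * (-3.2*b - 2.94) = -6.464*b^5 + 4.0772*b^4 - 2.1578*b^3 - 6.021*b^2 - 5.5748*b - 8.8494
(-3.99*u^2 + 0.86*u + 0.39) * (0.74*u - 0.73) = -2.9526*u^3 + 3.5491*u^2 - 0.3392*u - 0.2847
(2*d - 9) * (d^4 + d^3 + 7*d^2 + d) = 2*d^5 - 7*d^4 + 5*d^3 - 61*d^2 - 9*d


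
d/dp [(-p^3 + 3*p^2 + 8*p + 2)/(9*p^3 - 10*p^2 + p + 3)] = (-17*p^4 - 146*p^3 + 20*p^2 + 58*p + 22)/(81*p^6 - 180*p^5 + 118*p^4 + 34*p^3 - 59*p^2 + 6*p + 9)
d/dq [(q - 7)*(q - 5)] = 2*q - 12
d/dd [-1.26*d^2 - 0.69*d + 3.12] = -2.52*d - 0.69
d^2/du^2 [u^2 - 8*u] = 2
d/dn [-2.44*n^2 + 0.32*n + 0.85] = 0.32 - 4.88*n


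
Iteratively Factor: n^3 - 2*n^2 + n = (n - 1)*(n^2 - n) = (n - 1)^2*(n)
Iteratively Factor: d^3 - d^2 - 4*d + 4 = (d - 1)*(d^2 - 4) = (d - 1)*(d + 2)*(d - 2)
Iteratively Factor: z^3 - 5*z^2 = (z - 5)*(z^2) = z*(z - 5)*(z)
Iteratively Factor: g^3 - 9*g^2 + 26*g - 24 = (g - 2)*(g^2 - 7*g + 12) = (g - 3)*(g - 2)*(g - 4)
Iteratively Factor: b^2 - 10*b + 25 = (b - 5)*(b - 5)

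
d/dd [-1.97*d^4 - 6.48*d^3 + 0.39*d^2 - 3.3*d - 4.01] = -7.88*d^3 - 19.44*d^2 + 0.78*d - 3.3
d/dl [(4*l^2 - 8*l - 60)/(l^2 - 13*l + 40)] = -44/(l^2 - 16*l + 64)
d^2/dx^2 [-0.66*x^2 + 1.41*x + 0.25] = -1.32000000000000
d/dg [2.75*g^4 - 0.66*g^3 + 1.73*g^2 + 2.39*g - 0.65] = 11.0*g^3 - 1.98*g^2 + 3.46*g + 2.39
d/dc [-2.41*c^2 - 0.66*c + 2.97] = -4.82*c - 0.66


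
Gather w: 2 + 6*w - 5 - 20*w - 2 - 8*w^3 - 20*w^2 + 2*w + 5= -8*w^3 - 20*w^2 - 12*w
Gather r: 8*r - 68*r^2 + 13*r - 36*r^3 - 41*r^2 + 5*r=-36*r^3 - 109*r^2 + 26*r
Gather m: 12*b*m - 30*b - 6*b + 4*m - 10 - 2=-36*b + m*(12*b + 4) - 12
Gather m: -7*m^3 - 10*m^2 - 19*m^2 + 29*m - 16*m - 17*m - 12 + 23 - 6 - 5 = -7*m^3 - 29*m^2 - 4*m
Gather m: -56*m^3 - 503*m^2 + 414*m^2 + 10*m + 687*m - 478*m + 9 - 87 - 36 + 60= -56*m^3 - 89*m^2 + 219*m - 54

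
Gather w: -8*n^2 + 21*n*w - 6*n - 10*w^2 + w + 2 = -8*n^2 - 6*n - 10*w^2 + w*(21*n + 1) + 2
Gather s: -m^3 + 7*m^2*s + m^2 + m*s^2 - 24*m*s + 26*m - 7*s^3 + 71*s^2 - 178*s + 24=-m^3 + m^2 + 26*m - 7*s^3 + s^2*(m + 71) + s*(7*m^2 - 24*m - 178) + 24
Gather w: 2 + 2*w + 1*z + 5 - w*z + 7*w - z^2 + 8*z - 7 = w*(9 - z) - z^2 + 9*z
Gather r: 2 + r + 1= r + 3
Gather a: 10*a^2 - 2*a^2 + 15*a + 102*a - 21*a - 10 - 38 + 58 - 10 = 8*a^2 + 96*a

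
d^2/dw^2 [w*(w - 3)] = 2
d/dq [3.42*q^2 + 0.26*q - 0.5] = 6.84*q + 0.26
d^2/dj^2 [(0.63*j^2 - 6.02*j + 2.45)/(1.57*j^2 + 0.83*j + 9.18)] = (-1.77635683940025e-15*j^4 - 31.319302*j^3 - 18.245598*j^2 + 539.738682*j + 130.67467)/(3.869893*j^6 + 6.137601*j^5 + 71.128065*j^4 + 72.346535*j^3 + 415.89531*j^2 + 209.838276*j + 773.620632)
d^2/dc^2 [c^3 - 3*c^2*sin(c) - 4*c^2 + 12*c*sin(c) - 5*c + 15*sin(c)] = 3*c^2*sin(c) - 12*sqrt(2)*c*sin(c + pi/4) + 6*c - 21*sin(c) + 24*cos(c) - 8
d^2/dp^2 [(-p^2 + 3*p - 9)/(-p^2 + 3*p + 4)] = 26*(3*p^2 - 9*p + 13)/(p^6 - 9*p^5 + 15*p^4 + 45*p^3 - 60*p^2 - 144*p - 64)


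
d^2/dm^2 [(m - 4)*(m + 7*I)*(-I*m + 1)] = -6*I*m + 16 + 8*I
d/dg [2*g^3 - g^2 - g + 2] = 6*g^2 - 2*g - 1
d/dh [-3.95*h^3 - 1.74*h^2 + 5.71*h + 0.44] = -11.85*h^2 - 3.48*h + 5.71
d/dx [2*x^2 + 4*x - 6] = 4*x + 4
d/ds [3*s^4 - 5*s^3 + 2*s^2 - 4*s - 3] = 12*s^3 - 15*s^2 + 4*s - 4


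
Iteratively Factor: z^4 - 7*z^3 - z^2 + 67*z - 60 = (z - 1)*(z^3 - 6*z^2 - 7*z + 60) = (z - 5)*(z - 1)*(z^2 - z - 12) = (z - 5)*(z - 4)*(z - 1)*(z + 3)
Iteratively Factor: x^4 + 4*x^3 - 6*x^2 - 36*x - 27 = (x - 3)*(x^3 + 7*x^2 + 15*x + 9) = (x - 3)*(x + 1)*(x^2 + 6*x + 9) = (x - 3)*(x + 1)*(x + 3)*(x + 3)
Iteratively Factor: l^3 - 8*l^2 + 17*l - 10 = (l - 2)*(l^2 - 6*l + 5) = (l - 5)*(l - 2)*(l - 1)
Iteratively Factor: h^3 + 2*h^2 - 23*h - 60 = (h + 3)*(h^2 - h - 20) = (h - 5)*(h + 3)*(h + 4)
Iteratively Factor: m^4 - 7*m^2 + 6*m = (m + 3)*(m^3 - 3*m^2 + 2*m) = (m - 1)*(m + 3)*(m^2 - 2*m) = m*(m - 1)*(m + 3)*(m - 2)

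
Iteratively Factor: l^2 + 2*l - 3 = (l + 3)*(l - 1)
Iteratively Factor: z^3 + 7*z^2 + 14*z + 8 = (z + 2)*(z^2 + 5*z + 4) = (z + 1)*(z + 2)*(z + 4)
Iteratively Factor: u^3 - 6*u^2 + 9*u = (u)*(u^2 - 6*u + 9) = u*(u - 3)*(u - 3)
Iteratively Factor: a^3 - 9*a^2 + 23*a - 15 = (a - 1)*(a^2 - 8*a + 15) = (a - 3)*(a - 1)*(a - 5)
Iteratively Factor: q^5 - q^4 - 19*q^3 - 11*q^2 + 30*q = (q)*(q^4 - q^3 - 19*q^2 - 11*q + 30) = q*(q - 5)*(q^3 + 4*q^2 + q - 6) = q*(q - 5)*(q + 2)*(q^2 + 2*q - 3) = q*(q - 5)*(q + 2)*(q + 3)*(q - 1)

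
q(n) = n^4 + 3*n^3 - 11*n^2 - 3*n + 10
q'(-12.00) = -5355.00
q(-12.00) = 14014.00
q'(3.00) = 120.00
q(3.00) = 64.00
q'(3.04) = 125.67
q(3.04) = 68.91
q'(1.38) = -5.71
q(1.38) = -3.58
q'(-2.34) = 46.51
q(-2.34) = -51.67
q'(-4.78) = -129.07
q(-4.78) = -32.59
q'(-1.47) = 36.08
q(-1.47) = -14.22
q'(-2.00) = 45.00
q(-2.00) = -36.00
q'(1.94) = 17.40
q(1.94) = -1.15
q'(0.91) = -12.55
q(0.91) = 1.11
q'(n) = 4*n^3 + 9*n^2 - 22*n - 3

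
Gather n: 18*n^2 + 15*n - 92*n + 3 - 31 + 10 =18*n^2 - 77*n - 18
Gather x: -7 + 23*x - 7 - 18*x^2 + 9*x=-18*x^2 + 32*x - 14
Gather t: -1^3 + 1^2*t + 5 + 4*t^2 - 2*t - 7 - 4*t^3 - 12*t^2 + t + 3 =-4*t^3 - 8*t^2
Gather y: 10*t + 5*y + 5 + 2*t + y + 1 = 12*t + 6*y + 6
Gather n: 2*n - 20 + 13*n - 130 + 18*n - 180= 33*n - 330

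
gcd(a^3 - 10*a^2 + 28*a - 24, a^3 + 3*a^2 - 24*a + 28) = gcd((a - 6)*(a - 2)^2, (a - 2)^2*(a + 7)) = a^2 - 4*a + 4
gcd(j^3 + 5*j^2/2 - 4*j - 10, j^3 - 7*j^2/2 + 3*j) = j - 2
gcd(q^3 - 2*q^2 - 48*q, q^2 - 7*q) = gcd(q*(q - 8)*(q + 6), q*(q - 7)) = q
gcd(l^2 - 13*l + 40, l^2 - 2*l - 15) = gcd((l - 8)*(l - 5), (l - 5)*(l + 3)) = l - 5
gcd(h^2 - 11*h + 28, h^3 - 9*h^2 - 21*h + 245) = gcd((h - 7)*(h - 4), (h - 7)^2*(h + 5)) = h - 7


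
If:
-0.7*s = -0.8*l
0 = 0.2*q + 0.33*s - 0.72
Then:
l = 0.875*s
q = 3.6 - 1.65*s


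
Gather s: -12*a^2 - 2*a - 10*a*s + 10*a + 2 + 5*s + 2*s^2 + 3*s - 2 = -12*a^2 + 8*a + 2*s^2 + s*(8 - 10*a)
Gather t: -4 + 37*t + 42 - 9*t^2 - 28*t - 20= -9*t^2 + 9*t + 18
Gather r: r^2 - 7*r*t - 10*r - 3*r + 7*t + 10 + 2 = r^2 + r*(-7*t - 13) + 7*t + 12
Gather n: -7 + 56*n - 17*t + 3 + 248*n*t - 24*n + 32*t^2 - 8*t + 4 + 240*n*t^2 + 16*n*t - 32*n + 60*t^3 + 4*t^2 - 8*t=n*(240*t^2 + 264*t) + 60*t^3 + 36*t^2 - 33*t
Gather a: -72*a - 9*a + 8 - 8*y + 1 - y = -81*a - 9*y + 9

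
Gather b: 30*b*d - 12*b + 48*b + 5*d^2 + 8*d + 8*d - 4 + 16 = b*(30*d + 36) + 5*d^2 + 16*d + 12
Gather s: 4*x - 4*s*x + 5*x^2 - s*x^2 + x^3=s*(-x^2 - 4*x) + x^3 + 5*x^2 + 4*x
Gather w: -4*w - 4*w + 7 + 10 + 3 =20 - 8*w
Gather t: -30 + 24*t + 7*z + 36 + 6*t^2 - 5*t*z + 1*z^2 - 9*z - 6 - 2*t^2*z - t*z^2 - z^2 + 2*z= t^2*(6 - 2*z) + t*(-z^2 - 5*z + 24)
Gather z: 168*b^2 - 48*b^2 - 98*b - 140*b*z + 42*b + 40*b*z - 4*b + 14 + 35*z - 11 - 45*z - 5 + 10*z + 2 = 120*b^2 - 100*b*z - 60*b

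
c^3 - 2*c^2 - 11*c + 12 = (c - 4)*(c - 1)*(c + 3)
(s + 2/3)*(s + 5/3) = s^2 + 7*s/3 + 10/9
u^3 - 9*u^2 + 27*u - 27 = (u - 3)^3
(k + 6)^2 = k^2 + 12*k + 36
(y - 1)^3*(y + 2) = y^4 - y^3 - 3*y^2 + 5*y - 2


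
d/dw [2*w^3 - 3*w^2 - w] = 6*w^2 - 6*w - 1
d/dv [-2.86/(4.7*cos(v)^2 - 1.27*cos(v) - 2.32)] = (3.6322 - 26.884*cos(v))*sin(v)/(-4.7*cos(v)^2 + 1.27*cos(v) + 2.32)^2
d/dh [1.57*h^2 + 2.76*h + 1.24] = 3.14*h + 2.76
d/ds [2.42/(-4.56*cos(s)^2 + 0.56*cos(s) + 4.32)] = (1.3552 - 22.0704*cos(s))*sin(s)/(-4.56*cos(s)^2 + 0.56*cos(s) + 4.32)^2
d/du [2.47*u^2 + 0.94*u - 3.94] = 4.94*u + 0.94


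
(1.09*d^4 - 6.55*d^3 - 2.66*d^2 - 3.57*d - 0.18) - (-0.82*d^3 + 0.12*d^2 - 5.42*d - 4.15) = 1.09*d^4 - 5.73*d^3 - 2.78*d^2 + 1.85*d + 3.97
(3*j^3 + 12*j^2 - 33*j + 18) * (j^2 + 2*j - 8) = 3*j^5 + 18*j^4 - 33*j^3 - 144*j^2 + 300*j - 144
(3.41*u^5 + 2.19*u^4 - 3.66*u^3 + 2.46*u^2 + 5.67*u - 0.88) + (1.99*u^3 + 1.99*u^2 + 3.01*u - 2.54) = 3.41*u^5 + 2.19*u^4 - 1.67*u^3 + 4.45*u^2 + 8.68*u - 3.42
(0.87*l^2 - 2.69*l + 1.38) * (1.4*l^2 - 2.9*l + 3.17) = 1.218*l^4 - 6.289*l^3 + 12.4909*l^2 - 12.5293*l + 4.3746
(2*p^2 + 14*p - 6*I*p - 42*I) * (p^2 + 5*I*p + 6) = 2*p^4 + 14*p^3 + 4*I*p^3 + 42*p^2 + 28*I*p^2 + 294*p - 36*I*p - 252*I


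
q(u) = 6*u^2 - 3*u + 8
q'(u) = 12*u - 3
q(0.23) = 7.63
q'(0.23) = -0.24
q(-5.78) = 225.79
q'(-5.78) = -72.36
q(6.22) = 221.47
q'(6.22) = 71.64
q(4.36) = 108.98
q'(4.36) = 49.32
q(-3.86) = 108.98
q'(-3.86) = -49.32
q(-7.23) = 343.33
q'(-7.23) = -89.76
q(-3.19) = 78.63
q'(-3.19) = -41.28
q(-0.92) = 15.84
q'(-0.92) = -14.04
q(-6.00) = 242.00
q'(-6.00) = -75.00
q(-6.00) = 242.00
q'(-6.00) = -75.00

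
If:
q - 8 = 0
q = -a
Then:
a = -8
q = 8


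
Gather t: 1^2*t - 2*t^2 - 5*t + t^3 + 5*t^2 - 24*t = t^3 + 3*t^2 - 28*t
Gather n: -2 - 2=-4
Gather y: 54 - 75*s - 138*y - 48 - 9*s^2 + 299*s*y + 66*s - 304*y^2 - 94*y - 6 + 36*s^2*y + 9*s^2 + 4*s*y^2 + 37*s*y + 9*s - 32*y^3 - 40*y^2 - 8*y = -32*y^3 + y^2*(4*s - 344) + y*(36*s^2 + 336*s - 240)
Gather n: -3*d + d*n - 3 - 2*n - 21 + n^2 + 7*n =-3*d + n^2 + n*(d + 5) - 24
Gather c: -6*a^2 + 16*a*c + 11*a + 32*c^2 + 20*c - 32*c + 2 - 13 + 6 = -6*a^2 + 11*a + 32*c^2 + c*(16*a - 12) - 5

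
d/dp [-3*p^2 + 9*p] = 9 - 6*p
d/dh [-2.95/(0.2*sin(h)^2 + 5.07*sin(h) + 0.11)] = (1.18*sin(h) + 14.9565)*cos(h)/(0.2*sin(h)^2 + 5.07*sin(h) + 0.11)^2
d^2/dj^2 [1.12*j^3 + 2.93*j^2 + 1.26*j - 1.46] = 6.72*j + 5.86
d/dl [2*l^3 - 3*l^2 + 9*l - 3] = 6*l^2 - 6*l + 9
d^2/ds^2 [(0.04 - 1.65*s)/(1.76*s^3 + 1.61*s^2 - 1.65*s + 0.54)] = (-30.66624*s^5 - 26.565792*s^4 - 16.323626*s^3 + 18.743064*s^2 + 7.741404*s - 2.792052)/(5.451776*s^9 + 14.961408*s^8 - 1.646832*s^7 - 18.861247*s^6 + 10.724769*s^5 + 7.939917*s^4 - 11.559537*s^3 + 5.818878*s^2 - 1.44342*s + 0.157464)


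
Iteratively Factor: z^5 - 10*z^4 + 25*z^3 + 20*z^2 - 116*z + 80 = (z + 2)*(z^4 - 12*z^3 + 49*z^2 - 78*z + 40) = (z - 2)*(z + 2)*(z^3 - 10*z^2 + 29*z - 20) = (z - 4)*(z - 2)*(z + 2)*(z^2 - 6*z + 5) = (z - 5)*(z - 4)*(z - 2)*(z + 2)*(z - 1)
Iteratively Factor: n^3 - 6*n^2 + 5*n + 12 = (n + 1)*(n^2 - 7*n + 12) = (n - 4)*(n + 1)*(n - 3)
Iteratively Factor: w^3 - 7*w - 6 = (w + 1)*(w^2 - w - 6) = (w + 1)*(w + 2)*(w - 3)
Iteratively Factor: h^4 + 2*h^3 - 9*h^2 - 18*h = (h - 3)*(h^3 + 5*h^2 + 6*h) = (h - 3)*(h + 2)*(h^2 + 3*h) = h*(h - 3)*(h + 2)*(h + 3)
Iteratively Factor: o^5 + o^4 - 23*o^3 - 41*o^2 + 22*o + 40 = (o + 2)*(o^4 - o^3 - 21*o^2 + o + 20) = (o - 1)*(o + 2)*(o^3 - 21*o - 20) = (o - 1)*(o + 1)*(o + 2)*(o^2 - o - 20) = (o - 5)*(o - 1)*(o + 1)*(o + 2)*(o + 4)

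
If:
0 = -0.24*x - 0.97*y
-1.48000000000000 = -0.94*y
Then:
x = -6.36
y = 1.57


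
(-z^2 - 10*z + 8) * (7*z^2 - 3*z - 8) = -7*z^4 - 67*z^3 + 94*z^2 + 56*z - 64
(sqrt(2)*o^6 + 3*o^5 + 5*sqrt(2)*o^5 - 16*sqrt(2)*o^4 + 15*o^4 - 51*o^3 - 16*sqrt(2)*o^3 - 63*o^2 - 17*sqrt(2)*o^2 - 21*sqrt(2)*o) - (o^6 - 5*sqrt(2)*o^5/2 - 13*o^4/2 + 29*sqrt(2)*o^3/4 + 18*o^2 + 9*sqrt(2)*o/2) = -o^6 + sqrt(2)*o^6 + 3*o^5 + 15*sqrt(2)*o^5/2 - 16*sqrt(2)*o^4 + 43*o^4/2 - 51*o^3 - 93*sqrt(2)*o^3/4 - 81*o^2 - 17*sqrt(2)*o^2 - 51*sqrt(2)*o/2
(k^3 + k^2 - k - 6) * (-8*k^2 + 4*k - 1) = -8*k^5 - 4*k^4 + 11*k^3 + 43*k^2 - 23*k + 6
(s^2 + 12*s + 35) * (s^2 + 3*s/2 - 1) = s^4 + 27*s^3/2 + 52*s^2 + 81*s/2 - 35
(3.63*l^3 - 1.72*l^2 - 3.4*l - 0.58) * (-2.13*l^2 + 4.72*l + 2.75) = -7.7319*l^5 + 20.7972*l^4 + 9.1061*l^3 - 19.5426*l^2 - 12.0876*l - 1.595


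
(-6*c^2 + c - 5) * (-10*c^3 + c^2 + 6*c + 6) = 60*c^5 - 16*c^4 + 15*c^3 - 35*c^2 - 24*c - 30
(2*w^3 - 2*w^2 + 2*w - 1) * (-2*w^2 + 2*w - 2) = -4*w^5 + 8*w^4 - 12*w^3 + 10*w^2 - 6*w + 2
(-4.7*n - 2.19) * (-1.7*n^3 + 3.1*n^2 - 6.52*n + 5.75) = 7.99*n^4 - 10.847*n^3 + 23.855*n^2 - 12.7462*n - 12.5925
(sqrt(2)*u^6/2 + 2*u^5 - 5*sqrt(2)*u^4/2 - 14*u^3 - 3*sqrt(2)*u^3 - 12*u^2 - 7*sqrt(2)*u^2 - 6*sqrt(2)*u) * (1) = sqrt(2)*u^6/2 + 2*u^5 - 5*sqrt(2)*u^4/2 - 14*u^3 - 3*sqrt(2)*u^3 - 12*u^2 - 7*sqrt(2)*u^2 - 6*sqrt(2)*u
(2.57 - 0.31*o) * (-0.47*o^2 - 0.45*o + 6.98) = 0.1457*o^3 - 1.0684*o^2 - 3.3203*o + 17.9386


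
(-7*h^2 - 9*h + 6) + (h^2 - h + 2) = -6*h^2 - 10*h + 8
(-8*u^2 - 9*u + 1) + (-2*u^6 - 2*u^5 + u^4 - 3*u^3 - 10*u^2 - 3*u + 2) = -2*u^6 - 2*u^5 + u^4 - 3*u^3 - 18*u^2 - 12*u + 3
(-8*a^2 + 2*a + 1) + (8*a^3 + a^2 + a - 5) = 8*a^3 - 7*a^2 + 3*a - 4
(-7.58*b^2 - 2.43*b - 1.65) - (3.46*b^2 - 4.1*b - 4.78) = -11.04*b^2 + 1.67*b + 3.13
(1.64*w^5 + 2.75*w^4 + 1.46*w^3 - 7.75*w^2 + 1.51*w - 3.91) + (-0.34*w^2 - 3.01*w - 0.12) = 1.64*w^5 + 2.75*w^4 + 1.46*w^3 - 8.09*w^2 - 1.5*w - 4.03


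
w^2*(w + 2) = w^3 + 2*w^2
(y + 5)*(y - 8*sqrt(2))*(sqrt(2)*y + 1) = sqrt(2)*y^3 - 15*y^2 + 5*sqrt(2)*y^2 - 75*y - 8*sqrt(2)*y - 40*sqrt(2)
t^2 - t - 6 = (t - 3)*(t + 2)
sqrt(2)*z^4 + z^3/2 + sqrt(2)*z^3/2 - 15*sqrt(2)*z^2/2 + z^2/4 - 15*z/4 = z*(z - 5/2)*(z + 3)*(sqrt(2)*z + 1/2)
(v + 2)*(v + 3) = v^2 + 5*v + 6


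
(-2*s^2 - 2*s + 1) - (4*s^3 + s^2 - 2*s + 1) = -4*s^3 - 3*s^2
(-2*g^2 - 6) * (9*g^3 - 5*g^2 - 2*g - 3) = -18*g^5 + 10*g^4 - 50*g^3 + 36*g^2 + 12*g + 18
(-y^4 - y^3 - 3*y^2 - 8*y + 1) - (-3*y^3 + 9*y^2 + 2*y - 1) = -y^4 + 2*y^3 - 12*y^2 - 10*y + 2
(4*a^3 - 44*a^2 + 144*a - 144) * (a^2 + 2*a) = 4*a^5 - 36*a^4 + 56*a^3 + 144*a^2 - 288*a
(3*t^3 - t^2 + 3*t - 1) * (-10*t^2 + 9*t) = -30*t^5 + 37*t^4 - 39*t^3 + 37*t^2 - 9*t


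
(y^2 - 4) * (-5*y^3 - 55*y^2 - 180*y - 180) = -5*y^5 - 55*y^4 - 160*y^3 + 40*y^2 + 720*y + 720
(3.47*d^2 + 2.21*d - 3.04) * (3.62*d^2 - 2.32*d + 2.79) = 12.5614*d^4 - 0.0502000000000002*d^3 - 6.4507*d^2 + 13.2187*d - 8.4816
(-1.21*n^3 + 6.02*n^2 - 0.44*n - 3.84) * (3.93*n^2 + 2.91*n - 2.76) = -4.7553*n^5 + 20.1375*n^4 + 19.1286*n^3 - 32.9868*n^2 - 9.96*n + 10.5984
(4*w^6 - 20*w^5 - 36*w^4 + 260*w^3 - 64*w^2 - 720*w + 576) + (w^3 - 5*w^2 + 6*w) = 4*w^6 - 20*w^5 - 36*w^4 + 261*w^3 - 69*w^2 - 714*w + 576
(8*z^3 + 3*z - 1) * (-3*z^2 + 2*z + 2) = -24*z^5 + 16*z^4 + 7*z^3 + 9*z^2 + 4*z - 2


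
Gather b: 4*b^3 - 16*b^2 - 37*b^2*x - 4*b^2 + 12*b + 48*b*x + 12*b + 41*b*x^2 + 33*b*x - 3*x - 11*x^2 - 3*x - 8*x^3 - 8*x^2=4*b^3 + b^2*(-37*x - 20) + b*(41*x^2 + 81*x + 24) - 8*x^3 - 19*x^2 - 6*x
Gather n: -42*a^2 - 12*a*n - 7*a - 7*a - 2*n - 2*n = -42*a^2 - 14*a + n*(-12*a - 4)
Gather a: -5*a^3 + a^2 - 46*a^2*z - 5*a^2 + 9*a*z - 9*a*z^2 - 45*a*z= -5*a^3 + a^2*(-46*z - 4) + a*(-9*z^2 - 36*z)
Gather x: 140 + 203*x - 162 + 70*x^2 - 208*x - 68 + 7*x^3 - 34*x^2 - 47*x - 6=7*x^3 + 36*x^2 - 52*x - 96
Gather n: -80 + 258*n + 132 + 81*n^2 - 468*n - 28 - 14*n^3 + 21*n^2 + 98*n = -14*n^3 + 102*n^2 - 112*n + 24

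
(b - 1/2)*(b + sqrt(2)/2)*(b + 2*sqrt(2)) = b^3 - b^2/2 + 5*sqrt(2)*b^2/2 - 5*sqrt(2)*b/4 + 2*b - 1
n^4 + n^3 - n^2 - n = n*(n - 1)*(n + 1)^2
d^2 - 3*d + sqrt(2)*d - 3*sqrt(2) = (d - 3)*(d + sqrt(2))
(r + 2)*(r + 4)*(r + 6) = r^3 + 12*r^2 + 44*r + 48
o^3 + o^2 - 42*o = o*(o - 6)*(o + 7)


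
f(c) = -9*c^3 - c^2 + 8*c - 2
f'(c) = -27*c^2 - 2*c + 8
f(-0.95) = -2.79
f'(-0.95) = -14.47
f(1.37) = -16.06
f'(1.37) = -45.42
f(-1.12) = 0.43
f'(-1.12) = -23.63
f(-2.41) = 98.89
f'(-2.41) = -144.00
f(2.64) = -153.45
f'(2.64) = -185.46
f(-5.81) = 1682.87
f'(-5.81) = -891.79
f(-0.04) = -2.32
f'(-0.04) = 8.04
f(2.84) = -193.50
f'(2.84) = -215.45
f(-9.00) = 6406.00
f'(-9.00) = -2161.00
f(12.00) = -15602.00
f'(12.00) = -3904.00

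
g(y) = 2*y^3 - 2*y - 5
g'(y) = 6*y^2 - 2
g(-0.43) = -4.30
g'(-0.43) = -0.89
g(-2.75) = -41.09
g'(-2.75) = 43.38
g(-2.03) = -17.67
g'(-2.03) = 22.73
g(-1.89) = -14.72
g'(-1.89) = 19.43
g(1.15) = -4.26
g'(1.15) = 5.94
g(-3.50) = -83.75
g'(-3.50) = 71.50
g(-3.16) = -61.79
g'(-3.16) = 57.91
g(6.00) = 415.00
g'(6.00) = 214.00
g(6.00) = 415.00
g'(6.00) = 214.00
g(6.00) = 415.00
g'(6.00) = 214.00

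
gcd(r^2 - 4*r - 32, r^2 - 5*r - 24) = r - 8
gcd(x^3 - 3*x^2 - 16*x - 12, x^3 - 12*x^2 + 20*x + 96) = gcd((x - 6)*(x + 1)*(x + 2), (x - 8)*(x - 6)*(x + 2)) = x^2 - 4*x - 12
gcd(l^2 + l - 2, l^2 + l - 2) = l^2 + l - 2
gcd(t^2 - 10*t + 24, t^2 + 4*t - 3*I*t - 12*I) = 1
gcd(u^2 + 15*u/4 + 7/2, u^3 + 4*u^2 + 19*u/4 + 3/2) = u + 2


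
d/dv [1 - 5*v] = -5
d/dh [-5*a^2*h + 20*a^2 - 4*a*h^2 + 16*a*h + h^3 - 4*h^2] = -5*a^2 - 8*a*h + 16*a + 3*h^2 - 8*h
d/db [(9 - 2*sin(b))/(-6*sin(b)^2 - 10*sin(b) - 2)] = (-6*sin(b)^2 + 54*sin(b) + 47)*cos(b)/(2*(3*sin(b)^2 + 5*sin(b) + 1)^2)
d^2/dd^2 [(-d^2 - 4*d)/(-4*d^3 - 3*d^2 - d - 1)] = 2*(16*d^6 + 192*d^5 + 132*d^4 - 11*d^3 - 105*d^2 - 36*d - 3)/(64*d^9 + 144*d^8 + 156*d^7 + 147*d^6 + 111*d^5 + 60*d^4 + 31*d^3 + 12*d^2 + 3*d + 1)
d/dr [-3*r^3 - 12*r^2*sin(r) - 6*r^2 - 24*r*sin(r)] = -12*r^2*cos(r) - 9*r^2 - 24*sqrt(2)*r*sin(r + pi/4) - 12*r - 24*sin(r)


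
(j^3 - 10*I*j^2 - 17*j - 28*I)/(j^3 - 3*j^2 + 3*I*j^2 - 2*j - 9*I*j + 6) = (j^2 - 11*I*j - 28)/(j^2 + j*(-3 + 2*I) - 6*I)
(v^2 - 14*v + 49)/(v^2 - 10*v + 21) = (v - 7)/(v - 3)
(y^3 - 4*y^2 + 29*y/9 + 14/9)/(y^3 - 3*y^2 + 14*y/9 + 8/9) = (3*y - 7)/(3*y - 4)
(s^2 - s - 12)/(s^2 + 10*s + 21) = (s - 4)/(s + 7)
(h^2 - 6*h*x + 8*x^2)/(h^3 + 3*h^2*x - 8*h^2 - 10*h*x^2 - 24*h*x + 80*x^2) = (h - 4*x)/(h^2 + 5*h*x - 8*h - 40*x)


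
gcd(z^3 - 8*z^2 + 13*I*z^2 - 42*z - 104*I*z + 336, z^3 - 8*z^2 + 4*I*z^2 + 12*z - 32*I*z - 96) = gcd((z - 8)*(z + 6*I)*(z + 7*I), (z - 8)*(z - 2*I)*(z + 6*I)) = z^2 + z*(-8 + 6*I) - 48*I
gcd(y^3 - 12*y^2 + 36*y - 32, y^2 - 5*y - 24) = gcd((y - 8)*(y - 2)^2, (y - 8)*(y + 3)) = y - 8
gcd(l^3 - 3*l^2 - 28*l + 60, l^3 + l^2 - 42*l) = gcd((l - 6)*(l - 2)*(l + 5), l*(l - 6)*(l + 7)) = l - 6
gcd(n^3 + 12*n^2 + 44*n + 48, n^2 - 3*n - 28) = n + 4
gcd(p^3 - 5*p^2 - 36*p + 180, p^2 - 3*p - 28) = 1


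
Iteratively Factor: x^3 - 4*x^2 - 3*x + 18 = (x - 3)*(x^2 - x - 6) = (x - 3)^2*(x + 2)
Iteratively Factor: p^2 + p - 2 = (p + 2)*(p - 1)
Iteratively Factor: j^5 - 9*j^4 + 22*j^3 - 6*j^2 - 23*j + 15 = (j - 3)*(j^4 - 6*j^3 + 4*j^2 + 6*j - 5) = (j - 3)*(j - 1)*(j^3 - 5*j^2 - j + 5) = (j - 5)*(j - 3)*(j - 1)*(j^2 - 1) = (j - 5)*(j - 3)*(j - 1)^2*(j + 1)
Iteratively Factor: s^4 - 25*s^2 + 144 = (s - 4)*(s^3 + 4*s^2 - 9*s - 36) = (s - 4)*(s - 3)*(s^2 + 7*s + 12) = (s - 4)*(s - 3)*(s + 3)*(s + 4)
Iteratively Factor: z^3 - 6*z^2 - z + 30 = (z - 3)*(z^2 - 3*z - 10) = (z - 3)*(z + 2)*(z - 5)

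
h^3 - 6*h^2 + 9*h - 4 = (h - 4)*(h - 1)^2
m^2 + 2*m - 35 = (m - 5)*(m + 7)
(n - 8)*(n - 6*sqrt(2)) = n^2 - 6*sqrt(2)*n - 8*n + 48*sqrt(2)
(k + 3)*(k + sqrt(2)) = k^2 + sqrt(2)*k + 3*k + 3*sqrt(2)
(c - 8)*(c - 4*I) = c^2 - 8*c - 4*I*c + 32*I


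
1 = 1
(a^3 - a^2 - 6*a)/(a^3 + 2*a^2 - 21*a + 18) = a*(a + 2)/(a^2 + 5*a - 6)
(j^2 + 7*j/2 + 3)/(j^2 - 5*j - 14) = (j + 3/2)/(j - 7)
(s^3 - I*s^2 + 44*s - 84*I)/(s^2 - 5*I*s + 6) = (s^2 + 5*I*s + 14)/(s + I)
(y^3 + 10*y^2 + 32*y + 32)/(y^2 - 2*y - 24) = (y^2 + 6*y + 8)/(y - 6)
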